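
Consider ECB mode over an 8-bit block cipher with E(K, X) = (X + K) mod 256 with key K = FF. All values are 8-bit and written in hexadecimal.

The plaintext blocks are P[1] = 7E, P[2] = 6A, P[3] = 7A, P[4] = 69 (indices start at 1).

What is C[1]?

ECB encryption: C_i = E(K, P_i).
C[1]: E(K, 7E) = 7D.

C[1] = 7D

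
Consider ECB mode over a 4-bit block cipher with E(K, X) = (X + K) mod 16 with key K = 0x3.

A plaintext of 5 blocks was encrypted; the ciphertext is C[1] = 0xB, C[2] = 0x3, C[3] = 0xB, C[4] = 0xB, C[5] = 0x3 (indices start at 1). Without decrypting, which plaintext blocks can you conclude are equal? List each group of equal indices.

ECB encrypts each block independently with the same key, so equal ciphertext blocks imply equal plaintext blocks.
C[1] = C[3] = C[4] = 0xB, so P[1] = P[3] = P[4].
C[2] = C[5] = 0x3, so P[2] = P[5].

P[1] = P[3] = P[4]; P[2] = P[5]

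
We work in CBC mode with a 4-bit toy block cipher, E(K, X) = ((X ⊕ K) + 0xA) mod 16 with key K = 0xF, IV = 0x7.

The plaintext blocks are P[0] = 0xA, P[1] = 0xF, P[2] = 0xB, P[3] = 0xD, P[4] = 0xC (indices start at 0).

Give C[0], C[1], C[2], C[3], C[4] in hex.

C[0] = 0xC, C[1] = 0x6, C[2] = 0xC, C[3] = 0x8, C[4] = 0x5

CBC encryption: C_i = E(K, P_i ⊕ C_{i−1}), with C_{−1} = IV.
C[0]: P[0] ⊕ 0x7 = 0xD; E(K, 0xD) = 0xC.
C[1]: P[1] ⊕ 0xC = 0x3; E(K, 0x3) = 0x6.
C[2]: P[2] ⊕ 0x6 = 0xD; E(K, 0xD) = 0xC.
C[3]: P[3] ⊕ 0xC = 0x1; E(K, 0x1) = 0x8.
C[4]: P[4] ⊕ 0x8 = 0x4; E(K, 0x4) = 0x5.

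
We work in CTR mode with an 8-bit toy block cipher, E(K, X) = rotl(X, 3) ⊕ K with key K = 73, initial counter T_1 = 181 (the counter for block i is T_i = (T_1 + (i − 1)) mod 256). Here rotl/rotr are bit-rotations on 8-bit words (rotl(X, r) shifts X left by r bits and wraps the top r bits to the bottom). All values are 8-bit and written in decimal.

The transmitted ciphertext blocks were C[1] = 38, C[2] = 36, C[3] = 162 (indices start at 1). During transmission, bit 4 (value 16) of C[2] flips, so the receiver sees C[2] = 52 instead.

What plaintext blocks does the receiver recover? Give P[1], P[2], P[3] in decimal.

CTR decryption: S_i = E(K, T_i) where T_i is the counter for block i; P_i = C_i ⊕ S_i.
Only C[2] changed, to 52. In CTR, a change in C_i flips the same bit in P_i only; the keystream is unaffected. Decrypting the received ciphertext:
P[1]: T = 181, S = E(K, T) = 228; 38 ⊕ 228 = 194.
P[2]: T = 182, S = E(K, T) = 252; 52 ⊕ 252 = 200.
P[3]: T = 183, S = E(K, T) = 244; 162 ⊕ 244 = 86.
Blocks that differ from the original plaintext: P[2].

P[1] = 194, P[2] = 200, P[3] = 86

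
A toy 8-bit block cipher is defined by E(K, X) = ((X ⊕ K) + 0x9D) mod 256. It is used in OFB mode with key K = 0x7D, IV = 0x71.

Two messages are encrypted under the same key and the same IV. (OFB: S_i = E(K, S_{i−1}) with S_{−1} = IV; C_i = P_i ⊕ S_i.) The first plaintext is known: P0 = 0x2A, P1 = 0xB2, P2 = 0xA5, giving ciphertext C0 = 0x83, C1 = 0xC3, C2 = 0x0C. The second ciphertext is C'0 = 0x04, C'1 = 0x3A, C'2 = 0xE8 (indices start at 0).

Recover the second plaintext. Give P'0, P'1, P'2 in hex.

P'0 = 0xAD, P'1 = 0x4B, P'2 = 0x41

In OFB with a reused IV, both messages share the same keystream S_i, so C_i ⊕ C'_i = P_i ⊕ P'_i and thus P'_i = P_i ⊕ C_i ⊕ C'_i.
P'0: 0x2A ⊕ 0x83 ⊕ 0x04 = 0xAD.
P'1: 0xB2 ⊕ 0xC3 ⊕ 0x3A = 0x4B.
P'2: 0xA5 ⊕ 0x0C ⊕ 0xE8 = 0x41.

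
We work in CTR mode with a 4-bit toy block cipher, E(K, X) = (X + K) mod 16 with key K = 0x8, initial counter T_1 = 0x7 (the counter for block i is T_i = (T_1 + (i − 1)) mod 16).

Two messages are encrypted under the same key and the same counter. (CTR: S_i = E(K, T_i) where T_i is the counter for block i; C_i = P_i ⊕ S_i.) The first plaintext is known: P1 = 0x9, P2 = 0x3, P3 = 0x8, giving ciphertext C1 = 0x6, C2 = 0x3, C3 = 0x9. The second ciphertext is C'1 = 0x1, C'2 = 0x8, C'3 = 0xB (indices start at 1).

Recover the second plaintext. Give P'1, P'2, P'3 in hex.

In CTR with a reused counter, both messages share the same keystream S_i, so C_i ⊕ C'_i = P_i ⊕ P'_i and thus P'_i = P_i ⊕ C_i ⊕ C'_i.
P'1: 0x9 ⊕ 0x6 ⊕ 0x1 = 0xE.
P'2: 0x3 ⊕ 0x3 ⊕ 0x8 = 0x8.
P'3: 0x8 ⊕ 0x9 ⊕ 0xB = 0xA.

P'1 = 0xE, P'2 = 0x8, P'3 = 0xA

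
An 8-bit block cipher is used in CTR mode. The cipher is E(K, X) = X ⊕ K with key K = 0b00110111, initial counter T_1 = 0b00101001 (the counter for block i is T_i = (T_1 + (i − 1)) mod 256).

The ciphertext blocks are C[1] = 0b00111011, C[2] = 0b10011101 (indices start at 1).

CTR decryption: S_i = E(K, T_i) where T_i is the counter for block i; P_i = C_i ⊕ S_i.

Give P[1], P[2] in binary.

P[1] = 0b00100101, P[2] = 0b10000000

P[1]: T = 0b00101001, S = E(K, T) = 0b00011110; 0b00111011 ⊕ 0b00011110 = 0b00100101.
P[2]: T = 0b00101010, S = E(K, T) = 0b00011101; 0b10011101 ⊕ 0b00011101 = 0b10000000.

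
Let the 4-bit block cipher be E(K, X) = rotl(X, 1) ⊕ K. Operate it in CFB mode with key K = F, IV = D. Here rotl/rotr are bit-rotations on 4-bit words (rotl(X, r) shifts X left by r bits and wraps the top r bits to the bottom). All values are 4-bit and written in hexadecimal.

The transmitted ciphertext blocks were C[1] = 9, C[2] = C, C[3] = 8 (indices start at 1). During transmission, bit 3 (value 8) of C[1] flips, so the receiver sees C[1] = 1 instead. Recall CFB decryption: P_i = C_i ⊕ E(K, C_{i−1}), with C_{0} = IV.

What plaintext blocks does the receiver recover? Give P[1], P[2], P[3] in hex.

Only C[1] changed, to 1. In CFB, a change in C_i flips the same bit in P_i and garbles P_{i+1}. Decrypting the received ciphertext:
P[1]: E(K, D) = 4; 1 ⊕ 4 = 5.
P[2]: E(K, 1) = D; C ⊕ D = 1.
P[3]: E(K, C) = 6; 8 ⊕ 6 = E.
Blocks that differ from the original plaintext: P[1], P[2].

P[1] = 5, P[2] = 1, P[3] = E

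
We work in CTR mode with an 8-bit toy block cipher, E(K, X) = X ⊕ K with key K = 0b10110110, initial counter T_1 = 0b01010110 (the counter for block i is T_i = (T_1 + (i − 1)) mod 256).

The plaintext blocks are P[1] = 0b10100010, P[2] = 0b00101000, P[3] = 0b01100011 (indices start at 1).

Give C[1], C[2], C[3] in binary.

CTR encryption: S_i = E(K, T_i) where T_i is the counter for block i; C_i = P_i ⊕ S_i.
C[1]: T = 0b01010110, S = E(K, T) = 0b11100000; 0b10100010 ⊕ 0b11100000 = 0b01000010.
C[2]: T = 0b01010111, S = E(K, T) = 0b11100001; 0b00101000 ⊕ 0b11100001 = 0b11001001.
C[3]: T = 0b01011000, S = E(K, T) = 0b11101110; 0b01100011 ⊕ 0b11101110 = 0b10001101.

C[1] = 0b01000010, C[2] = 0b11001001, C[3] = 0b10001101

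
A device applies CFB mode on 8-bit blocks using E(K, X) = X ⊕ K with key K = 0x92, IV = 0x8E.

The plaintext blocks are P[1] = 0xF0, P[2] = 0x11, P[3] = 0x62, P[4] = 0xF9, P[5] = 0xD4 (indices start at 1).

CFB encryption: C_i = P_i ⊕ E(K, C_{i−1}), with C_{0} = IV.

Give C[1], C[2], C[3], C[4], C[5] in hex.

C[1] = 0xEC, C[2] = 0x6F, C[3] = 0x9F, C[4] = 0xF4, C[5] = 0xB2

C[1]: E(K, 0x8E) = 0x1C; 0xF0 ⊕ 0x1C = 0xEC.
C[2]: E(K, 0xEC) = 0x7E; 0x11 ⊕ 0x7E = 0x6F.
C[3]: E(K, 0x6F) = 0xFD; 0x62 ⊕ 0xFD = 0x9F.
C[4]: E(K, 0x9F) = 0x0D; 0xF9 ⊕ 0x0D = 0xF4.
C[5]: E(K, 0xF4) = 0x66; 0xD4 ⊕ 0x66 = 0xB2.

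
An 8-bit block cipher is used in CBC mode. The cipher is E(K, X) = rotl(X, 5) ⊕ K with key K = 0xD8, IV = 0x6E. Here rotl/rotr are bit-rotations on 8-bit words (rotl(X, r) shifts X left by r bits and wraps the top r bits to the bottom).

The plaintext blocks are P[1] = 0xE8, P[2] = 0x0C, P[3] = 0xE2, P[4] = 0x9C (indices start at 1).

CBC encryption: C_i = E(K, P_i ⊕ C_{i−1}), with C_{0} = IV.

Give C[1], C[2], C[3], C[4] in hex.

C[1] = 0x08, C[2] = 0x58, C[3] = 0x8F, C[4] = 0xBA

C[1]: P[1] ⊕ 0x6E = 0x86; E(K, 0x86) = 0x08.
C[2]: P[2] ⊕ 0x08 = 0x04; E(K, 0x04) = 0x58.
C[3]: P[3] ⊕ 0x58 = 0xBA; E(K, 0xBA) = 0x8F.
C[4]: P[4] ⊕ 0x8F = 0x13; E(K, 0x13) = 0xBA.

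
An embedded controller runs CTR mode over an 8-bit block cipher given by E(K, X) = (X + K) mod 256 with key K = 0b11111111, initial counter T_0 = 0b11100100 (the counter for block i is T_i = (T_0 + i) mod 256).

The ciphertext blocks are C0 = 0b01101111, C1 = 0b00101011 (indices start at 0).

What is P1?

P1 = 0b11001111

CTR decryption: S_i = E(K, T_i) where T_i is the counter for block i; P_i = C_i ⊕ S_i.
P1: T = 0b11100101, S = E(K, T) = 0b11100100; 0b00101011 ⊕ 0b11100100 = 0b11001111.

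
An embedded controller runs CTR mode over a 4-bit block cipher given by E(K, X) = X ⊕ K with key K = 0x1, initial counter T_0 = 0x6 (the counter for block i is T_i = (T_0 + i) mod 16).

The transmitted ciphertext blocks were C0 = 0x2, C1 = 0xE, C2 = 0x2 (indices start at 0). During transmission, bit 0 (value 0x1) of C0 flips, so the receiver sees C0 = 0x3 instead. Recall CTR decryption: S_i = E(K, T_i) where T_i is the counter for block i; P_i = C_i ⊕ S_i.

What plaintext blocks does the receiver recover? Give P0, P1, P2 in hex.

Only C0 changed, to 0x3. In CTR, a change in C_i flips the same bit in P_i only; the keystream is unaffected. Decrypting the received ciphertext:
P0: T = 0x6, S = E(K, T) = 0x7; 0x3 ⊕ 0x7 = 0x4.
P1: T = 0x7, S = E(K, T) = 0x6; 0xE ⊕ 0x6 = 0x8.
P2: T = 0x8, S = E(K, T) = 0x9; 0x2 ⊕ 0x9 = 0xB.
Blocks that differ from the original plaintext: P0.

P0 = 0x4, P1 = 0x8, P2 = 0xB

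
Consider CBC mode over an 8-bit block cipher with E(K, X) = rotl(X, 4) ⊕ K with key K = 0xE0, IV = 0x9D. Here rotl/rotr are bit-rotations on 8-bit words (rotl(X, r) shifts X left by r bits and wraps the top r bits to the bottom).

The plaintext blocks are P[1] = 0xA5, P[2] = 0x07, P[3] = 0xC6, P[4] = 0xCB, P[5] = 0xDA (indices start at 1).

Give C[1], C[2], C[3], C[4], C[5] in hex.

CBC encryption: C_i = E(K, P_i ⊕ C_{i−1}), with C_{0} = IV.
C[1]: P[1] ⊕ 0x9D = 0x38; E(K, 0x38) = 0x63.
C[2]: P[2] ⊕ 0x63 = 0x64; E(K, 0x64) = 0xA6.
C[3]: P[3] ⊕ 0xA6 = 0x60; E(K, 0x60) = 0xE6.
C[4]: P[4] ⊕ 0xE6 = 0x2D; E(K, 0x2D) = 0x32.
C[5]: P[5] ⊕ 0x32 = 0xE8; E(K, 0xE8) = 0x6E.

C[1] = 0x63, C[2] = 0xA6, C[3] = 0xE6, C[4] = 0x32, C[5] = 0x6E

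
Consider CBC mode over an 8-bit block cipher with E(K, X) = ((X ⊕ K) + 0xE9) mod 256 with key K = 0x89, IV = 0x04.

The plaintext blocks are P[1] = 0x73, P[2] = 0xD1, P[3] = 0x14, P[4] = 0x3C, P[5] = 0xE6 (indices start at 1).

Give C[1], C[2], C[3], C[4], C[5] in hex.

CBC encryption: C_i = E(K, P_i ⊕ C_{i−1}), with C_{0} = IV.
C[1]: P[1] ⊕ 0x04 = 0x77; E(K, 0x77) = 0xE7.
C[2]: P[2] ⊕ 0xE7 = 0x36; E(K, 0x36) = 0xA8.
C[3]: P[3] ⊕ 0xA8 = 0xBC; E(K, 0xBC) = 0x1E.
C[4]: P[4] ⊕ 0x1E = 0x22; E(K, 0x22) = 0x94.
C[5]: P[5] ⊕ 0x94 = 0x72; E(K, 0x72) = 0xE4.

C[1] = 0xE7, C[2] = 0xA8, C[3] = 0x1E, C[4] = 0x94, C[5] = 0xE4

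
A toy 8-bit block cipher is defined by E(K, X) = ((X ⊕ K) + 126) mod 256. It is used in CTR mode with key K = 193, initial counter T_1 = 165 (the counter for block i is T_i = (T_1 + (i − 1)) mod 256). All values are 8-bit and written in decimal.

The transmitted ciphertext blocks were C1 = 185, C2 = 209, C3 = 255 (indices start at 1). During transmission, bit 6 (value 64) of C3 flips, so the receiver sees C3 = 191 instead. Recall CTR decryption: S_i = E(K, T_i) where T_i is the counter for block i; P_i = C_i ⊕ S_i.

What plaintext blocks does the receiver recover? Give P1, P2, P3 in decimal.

P1 = 91, P2 = 52, P3 = 91

Only C3 changed, to 191. In CTR, a change in C_i flips the same bit in P_i only; the keystream is unaffected. Decrypting the received ciphertext:
P1: T = 165, S = E(K, T) = 226; 185 ⊕ 226 = 91.
P2: T = 166, S = E(K, T) = 229; 209 ⊕ 229 = 52.
P3: T = 167, S = E(K, T) = 228; 191 ⊕ 228 = 91.
Blocks that differ from the original plaintext: P3.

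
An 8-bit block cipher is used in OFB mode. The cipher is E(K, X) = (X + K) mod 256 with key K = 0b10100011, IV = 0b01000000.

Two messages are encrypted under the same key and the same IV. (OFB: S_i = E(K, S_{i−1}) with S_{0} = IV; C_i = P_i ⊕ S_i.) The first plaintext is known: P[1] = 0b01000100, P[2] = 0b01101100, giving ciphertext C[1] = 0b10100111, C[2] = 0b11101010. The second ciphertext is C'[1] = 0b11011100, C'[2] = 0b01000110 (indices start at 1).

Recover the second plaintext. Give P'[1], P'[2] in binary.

In OFB with a reused IV, both messages share the same keystream S_i, so C_i ⊕ C'_i = P_i ⊕ P'_i and thus P'_i = P_i ⊕ C_i ⊕ C'_i.
P'[1]: 0b01000100 ⊕ 0b10100111 ⊕ 0b11011100 = 0b00111111.
P'[2]: 0b01101100 ⊕ 0b11101010 ⊕ 0b01000110 = 0b11000000.

P'[1] = 0b00111111, P'[2] = 0b11000000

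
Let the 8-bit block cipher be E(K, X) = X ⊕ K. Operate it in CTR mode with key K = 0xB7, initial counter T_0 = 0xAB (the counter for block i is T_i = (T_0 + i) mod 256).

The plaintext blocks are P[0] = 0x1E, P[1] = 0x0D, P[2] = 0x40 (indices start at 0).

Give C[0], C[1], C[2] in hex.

C[0] = 0x02, C[1] = 0x16, C[2] = 0x5A

CTR encryption: S_i = E(K, T_i) where T_i is the counter for block i; C_i = P_i ⊕ S_i.
C[0]: T = 0xAB, S = E(K, T) = 0x1C; 0x1E ⊕ 0x1C = 0x02.
C[1]: T = 0xAC, S = E(K, T) = 0x1B; 0x0D ⊕ 0x1B = 0x16.
C[2]: T = 0xAD, S = E(K, T) = 0x1A; 0x40 ⊕ 0x1A = 0x5A.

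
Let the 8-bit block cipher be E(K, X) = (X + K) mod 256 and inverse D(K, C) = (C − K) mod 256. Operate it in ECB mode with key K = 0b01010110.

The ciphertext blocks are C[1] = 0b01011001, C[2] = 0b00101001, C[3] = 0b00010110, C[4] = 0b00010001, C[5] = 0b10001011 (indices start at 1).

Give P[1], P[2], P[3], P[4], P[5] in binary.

ECB decryption: P_i = D(K, C_i).
P[1]: D(K, 0b01011001) = 0b00000011.
P[2]: D(K, 0b00101001) = 0b11010011.
P[3]: D(K, 0b00010110) = 0b11000000.
P[4]: D(K, 0b00010001) = 0b10111011.
P[5]: D(K, 0b10001011) = 0b00110101.

P[1] = 0b00000011, P[2] = 0b11010011, P[3] = 0b11000000, P[4] = 0b10111011, P[5] = 0b00110101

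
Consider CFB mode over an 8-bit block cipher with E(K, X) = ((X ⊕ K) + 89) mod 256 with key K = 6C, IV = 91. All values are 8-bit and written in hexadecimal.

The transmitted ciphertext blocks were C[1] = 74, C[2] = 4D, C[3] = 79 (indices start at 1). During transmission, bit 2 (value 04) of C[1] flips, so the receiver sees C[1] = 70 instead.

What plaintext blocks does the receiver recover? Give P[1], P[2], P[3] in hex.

CFB decryption: P_i = C_i ⊕ E(K, C_{i−1}), with C_{0} = IV.
Only C[1] changed, to 70. In CFB, a change in C_i flips the same bit in P_i and garbles P_{i+1}. Decrypting the received ciphertext:
P[1]: E(K, 91) = 86; 70 ⊕ 86 = F6.
P[2]: E(K, 70) = A5; 4D ⊕ A5 = E8.
P[3]: E(K, 4D) = AA; 79 ⊕ AA = D3.
Blocks that differ from the original plaintext: P[1], P[2].

P[1] = F6, P[2] = E8, P[3] = D3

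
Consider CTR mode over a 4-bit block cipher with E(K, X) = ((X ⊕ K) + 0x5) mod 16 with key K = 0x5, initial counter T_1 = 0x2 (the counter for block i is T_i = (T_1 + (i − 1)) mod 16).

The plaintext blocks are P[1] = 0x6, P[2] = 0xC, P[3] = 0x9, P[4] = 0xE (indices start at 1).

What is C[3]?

CTR encryption: S_i = E(K, T_i) where T_i is the counter for block i; C_i = P_i ⊕ S_i.
C[1]: T = 0x2, S = E(K, T) = 0xC; 0x6 ⊕ 0xC = 0xA.
C[2]: T = 0x3, S = E(K, T) = 0xB; 0xC ⊕ 0xB = 0x7.
C[3]: T = 0x4, S = E(K, T) = 0x6; 0x9 ⊕ 0x6 = 0xF.

C[3] = 0xF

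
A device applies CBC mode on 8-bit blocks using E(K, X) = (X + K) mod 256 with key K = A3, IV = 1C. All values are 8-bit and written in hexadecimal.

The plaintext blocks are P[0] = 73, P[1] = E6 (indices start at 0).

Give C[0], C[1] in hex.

C[0] = 12, C[1] = 97

CBC encryption: C_i = E(K, P_i ⊕ C_{i−1}), with C_{−1} = IV.
C[0]: P[0] ⊕ 1C = 6F; E(K, 6F) = 12.
C[1]: P[1] ⊕ 12 = F4; E(K, F4) = 97.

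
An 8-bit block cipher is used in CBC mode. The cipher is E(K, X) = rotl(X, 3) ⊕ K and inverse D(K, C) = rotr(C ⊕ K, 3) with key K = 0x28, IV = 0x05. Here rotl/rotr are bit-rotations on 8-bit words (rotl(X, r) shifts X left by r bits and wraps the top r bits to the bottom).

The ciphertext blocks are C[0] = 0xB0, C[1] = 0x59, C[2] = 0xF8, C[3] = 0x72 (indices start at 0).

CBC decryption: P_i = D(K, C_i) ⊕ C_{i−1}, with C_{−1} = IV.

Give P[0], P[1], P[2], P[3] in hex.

P[0] = 0x16, P[1] = 0x9E, P[2] = 0x43, P[3] = 0xB3

P[0]: D(K, 0xB0) = 0x13; 0x13 ⊕ 0x05 = 0x16.
P[1]: D(K, 0x59) = 0x2E; 0x2E ⊕ 0xB0 = 0x9E.
P[2]: D(K, 0xF8) = 0x1A; 0x1A ⊕ 0x59 = 0x43.
P[3]: D(K, 0x72) = 0x4B; 0x4B ⊕ 0xF8 = 0xB3.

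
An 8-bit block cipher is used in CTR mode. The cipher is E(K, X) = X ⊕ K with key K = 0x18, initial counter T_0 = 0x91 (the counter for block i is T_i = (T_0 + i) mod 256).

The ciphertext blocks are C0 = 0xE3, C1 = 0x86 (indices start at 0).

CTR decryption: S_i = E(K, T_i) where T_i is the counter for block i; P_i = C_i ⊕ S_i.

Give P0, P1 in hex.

P0: T = 0x91, S = E(K, T) = 0x89; 0xE3 ⊕ 0x89 = 0x6A.
P1: T = 0x92, S = E(K, T) = 0x8A; 0x86 ⊕ 0x8A = 0x0C.

P0 = 0x6A, P1 = 0x0C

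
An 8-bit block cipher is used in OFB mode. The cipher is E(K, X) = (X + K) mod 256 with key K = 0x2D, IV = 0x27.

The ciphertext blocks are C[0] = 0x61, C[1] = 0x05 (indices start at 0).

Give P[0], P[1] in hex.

P[0] = 0x35, P[1] = 0x84

OFB decryption: S_i = E(K, S_{i−1}) with S_{−1} = IV; P_i = C_i ⊕ S_i.
P[0]: S = E(K, 0x27) = 0x54; 0x61 ⊕ 0x54 = 0x35.
P[1]: S = E(K, 0x54) = 0x81; 0x05 ⊕ 0x81 = 0x84.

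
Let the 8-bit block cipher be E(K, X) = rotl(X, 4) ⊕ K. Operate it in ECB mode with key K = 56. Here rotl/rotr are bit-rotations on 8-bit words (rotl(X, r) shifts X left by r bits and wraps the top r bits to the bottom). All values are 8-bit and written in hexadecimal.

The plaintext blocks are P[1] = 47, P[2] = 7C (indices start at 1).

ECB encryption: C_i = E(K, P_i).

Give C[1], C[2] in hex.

C[1] = 22, C[2] = 91

C[1]: E(K, 47) = 22.
C[2]: E(K, 7C) = 91.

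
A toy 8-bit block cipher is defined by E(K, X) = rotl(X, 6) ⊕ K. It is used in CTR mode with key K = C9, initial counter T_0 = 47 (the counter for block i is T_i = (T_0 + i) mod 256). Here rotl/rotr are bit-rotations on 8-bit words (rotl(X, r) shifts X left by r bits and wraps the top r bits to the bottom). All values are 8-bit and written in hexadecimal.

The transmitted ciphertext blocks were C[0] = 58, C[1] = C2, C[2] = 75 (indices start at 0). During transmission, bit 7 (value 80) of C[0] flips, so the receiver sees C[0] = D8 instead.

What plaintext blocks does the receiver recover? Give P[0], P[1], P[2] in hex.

CTR decryption: S_i = E(K, T_i) where T_i is the counter for block i; P_i = C_i ⊕ S_i.
Only C[0] changed, to D8. In CTR, a change in C_i flips the same bit in P_i only; the keystream is unaffected. Decrypting the received ciphertext:
P[0]: T = 47, S = E(K, T) = 18; D8 ⊕ 18 = C0.
P[1]: T = 48, S = E(K, T) = DB; C2 ⊕ DB = 19.
P[2]: T = 49, S = E(K, T) = 9B; 75 ⊕ 9B = EE.
Blocks that differ from the original plaintext: P[0].

P[0] = C0, P[1] = 19, P[2] = EE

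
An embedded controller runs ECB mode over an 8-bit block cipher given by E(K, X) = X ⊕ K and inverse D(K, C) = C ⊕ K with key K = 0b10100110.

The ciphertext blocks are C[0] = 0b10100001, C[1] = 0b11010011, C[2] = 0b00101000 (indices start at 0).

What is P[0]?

ECB decryption: P_i = D(K, C_i).
P[0]: D(K, 0b10100001) = 0b00000111.

P[0] = 0b00000111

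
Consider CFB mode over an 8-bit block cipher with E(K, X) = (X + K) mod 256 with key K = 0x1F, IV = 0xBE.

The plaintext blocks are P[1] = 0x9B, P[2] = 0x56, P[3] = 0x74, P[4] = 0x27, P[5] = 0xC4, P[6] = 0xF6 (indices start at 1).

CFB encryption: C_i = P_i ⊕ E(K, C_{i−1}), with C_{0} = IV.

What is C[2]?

C[2] = 0x33

C[1]: E(K, 0xBE) = 0xDD; 0x9B ⊕ 0xDD = 0x46.
C[2]: E(K, 0x46) = 0x65; 0x56 ⊕ 0x65 = 0x33.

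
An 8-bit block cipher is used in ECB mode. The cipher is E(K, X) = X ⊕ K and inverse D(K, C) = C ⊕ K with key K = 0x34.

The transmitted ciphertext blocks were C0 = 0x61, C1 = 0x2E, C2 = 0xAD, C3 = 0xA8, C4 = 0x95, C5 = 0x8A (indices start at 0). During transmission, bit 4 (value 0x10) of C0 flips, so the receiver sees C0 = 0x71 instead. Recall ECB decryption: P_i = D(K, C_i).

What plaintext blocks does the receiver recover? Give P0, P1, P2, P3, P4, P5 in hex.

P0 = 0x45, P1 = 0x1A, P2 = 0x99, P3 = 0x9C, P4 = 0xA1, P5 = 0xBE

Only C0 changed, to 0x71. In ECB, a change in C_i affects only P_i. Decrypting the received ciphertext:
P0: D(K, 0x71) = 0x45.
P1: D(K, 0x2E) = 0x1A.
P2: D(K, 0xAD) = 0x99.
P3: D(K, 0xA8) = 0x9C.
P4: D(K, 0x95) = 0xA1.
P5: D(K, 0x8A) = 0xBE.
Blocks that differ from the original plaintext: P0.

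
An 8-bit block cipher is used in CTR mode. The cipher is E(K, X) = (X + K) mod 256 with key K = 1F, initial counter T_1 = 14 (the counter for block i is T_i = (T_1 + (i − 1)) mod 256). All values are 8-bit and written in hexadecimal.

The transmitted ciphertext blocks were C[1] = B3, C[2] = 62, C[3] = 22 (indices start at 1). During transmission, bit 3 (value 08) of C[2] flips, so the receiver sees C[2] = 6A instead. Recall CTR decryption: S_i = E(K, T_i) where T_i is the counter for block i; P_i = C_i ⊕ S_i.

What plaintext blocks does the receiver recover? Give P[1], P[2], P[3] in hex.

P[1] = 80, P[2] = 5E, P[3] = 17

Only C[2] changed, to 6A. In CTR, a change in C_i flips the same bit in P_i only; the keystream is unaffected. Decrypting the received ciphertext:
P[1]: T = 14, S = E(K, T) = 33; B3 ⊕ 33 = 80.
P[2]: T = 15, S = E(K, T) = 34; 6A ⊕ 34 = 5E.
P[3]: T = 16, S = E(K, T) = 35; 22 ⊕ 35 = 17.
Blocks that differ from the original plaintext: P[2].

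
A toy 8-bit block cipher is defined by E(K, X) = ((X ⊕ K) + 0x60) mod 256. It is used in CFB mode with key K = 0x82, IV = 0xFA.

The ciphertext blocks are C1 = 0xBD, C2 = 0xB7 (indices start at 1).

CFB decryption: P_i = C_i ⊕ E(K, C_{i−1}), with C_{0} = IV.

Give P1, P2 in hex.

P1: E(K, 0xFA) = 0xD8; 0xBD ⊕ 0xD8 = 0x65.
P2: E(K, 0xBD) = 0x9F; 0xB7 ⊕ 0x9F = 0x28.

P1 = 0x65, P2 = 0x28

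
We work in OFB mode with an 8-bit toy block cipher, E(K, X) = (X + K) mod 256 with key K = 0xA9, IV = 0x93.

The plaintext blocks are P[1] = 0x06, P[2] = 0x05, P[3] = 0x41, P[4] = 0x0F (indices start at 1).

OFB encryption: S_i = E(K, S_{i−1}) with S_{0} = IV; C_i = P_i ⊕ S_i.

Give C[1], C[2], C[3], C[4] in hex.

C[1]: S = E(K, 0x93) = 0x3C; 0x06 ⊕ 0x3C = 0x3A.
C[2]: S = E(K, 0x3C) = 0xE5; 0x05 ⊕ 0xE5 = 0xE0.
C[3]: S = E(K, 0xE5) = 0x8E; 0x41 ⊕ 0x8E = 0xCF.
C[4]: S = E(K, 0x8E) = 0x37; 0x0F ⊕ 0x37 = 0x38.

C[1] = 0x3A, C[2] = 0xE0, C[3] = 0xCF, C[4] = 0x38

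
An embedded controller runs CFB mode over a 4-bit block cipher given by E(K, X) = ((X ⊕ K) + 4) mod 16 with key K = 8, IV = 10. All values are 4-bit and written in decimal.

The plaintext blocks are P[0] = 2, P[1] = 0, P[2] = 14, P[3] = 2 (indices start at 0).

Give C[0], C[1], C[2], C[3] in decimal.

C[0] = 4, C[1] = 0, C[2] = 2, C[3] = 12

CFB encryption: C_i = P_i ⊕ E(K, C_{i−1}), with C_{−1} = IV.
C[0]: E(K, 10) = 6; 2 ⊕ 6 = 4.
C[1]: E(K, 4) = 0; 0 ⊕ 0 = 0.
C[2]: E(K, 0) = 12; 14 ⊕ 12 = 2.
C[3]: E(K, 2) = 14; 2 ⊕ 14 = 12.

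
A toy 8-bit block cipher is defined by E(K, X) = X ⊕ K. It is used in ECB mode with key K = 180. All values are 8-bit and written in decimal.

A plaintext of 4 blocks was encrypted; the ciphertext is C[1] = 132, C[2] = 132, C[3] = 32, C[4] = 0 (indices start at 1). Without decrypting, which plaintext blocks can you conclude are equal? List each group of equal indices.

P[1] = P[2]

ECB encrypts each block independently with the same key, so equal ciphertext blocks imply equal plaintext blocks.
C[1] = C[2] = 132, so P[1] = P[2].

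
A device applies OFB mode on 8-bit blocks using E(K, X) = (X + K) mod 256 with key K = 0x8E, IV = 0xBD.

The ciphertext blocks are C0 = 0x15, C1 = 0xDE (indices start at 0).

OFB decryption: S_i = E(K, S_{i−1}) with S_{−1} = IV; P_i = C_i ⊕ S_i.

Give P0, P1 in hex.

P0 = 0x5E, P1 = 0x07

P0: S = E(K, 0xBD) = 0x4B; 0x15 ⊕ 0x4B = 0x5E.
P1: S = E(K, 0x4B) = 0xD9; 0xDE ⊕ 0xD9 = 0x07.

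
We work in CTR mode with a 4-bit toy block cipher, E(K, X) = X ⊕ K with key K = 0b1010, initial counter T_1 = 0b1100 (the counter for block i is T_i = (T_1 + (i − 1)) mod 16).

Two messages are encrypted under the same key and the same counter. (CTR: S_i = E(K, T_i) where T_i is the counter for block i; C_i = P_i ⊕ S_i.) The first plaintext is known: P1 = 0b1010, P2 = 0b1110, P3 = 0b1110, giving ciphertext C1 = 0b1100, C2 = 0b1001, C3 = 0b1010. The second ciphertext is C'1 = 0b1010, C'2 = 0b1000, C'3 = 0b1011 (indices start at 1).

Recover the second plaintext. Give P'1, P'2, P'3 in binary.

P'1 = 0b1100, P'2 = 0b1111, P'3 = 0b1111

In CTR with a reused counter, both messages share the same keystream S_i, so C_i ⊕ C'_i = P_i ⊕ P'_i and thus P'_i = P_i ⊕ C_i ⊕ C'_i.
P'1: 0b1010 ⊕ 0b1100 ⊕ 0b1010 = 0b1100.
P'2: 0b1110 ⊕ 0b1001 ⊕ 0b1000 = 0b1111.
P'3: 0b1110 ⊕ 0b1010 ⊕ 0b1011 = 0b1111.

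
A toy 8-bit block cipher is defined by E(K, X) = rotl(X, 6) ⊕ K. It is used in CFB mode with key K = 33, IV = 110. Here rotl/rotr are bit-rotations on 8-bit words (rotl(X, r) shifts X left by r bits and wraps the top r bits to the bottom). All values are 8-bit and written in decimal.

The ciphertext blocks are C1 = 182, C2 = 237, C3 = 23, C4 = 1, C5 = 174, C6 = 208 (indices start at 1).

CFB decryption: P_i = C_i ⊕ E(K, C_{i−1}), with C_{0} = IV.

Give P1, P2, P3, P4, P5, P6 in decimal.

P1: E(K, 110) = 186; 182 ⊕ 186 = 12.
P2: E(K, 182) = 140; 237 ⊕ 140 = 97.
P3: E(K, 237) = 90; 23 ⊕ 90 = 77.
P4: E(K, 23) = 228; 1 ⊕ 228 = 229.
P5: E(K, 1) = 97; 174 ⊕ 97 = 207.
P6: E(K, 174) = 138; 208 ⊕ 138 = 90.

P1 = 12, P2 = 97, P3 = 77, P4 = 229, P5 = 207, P6 = 90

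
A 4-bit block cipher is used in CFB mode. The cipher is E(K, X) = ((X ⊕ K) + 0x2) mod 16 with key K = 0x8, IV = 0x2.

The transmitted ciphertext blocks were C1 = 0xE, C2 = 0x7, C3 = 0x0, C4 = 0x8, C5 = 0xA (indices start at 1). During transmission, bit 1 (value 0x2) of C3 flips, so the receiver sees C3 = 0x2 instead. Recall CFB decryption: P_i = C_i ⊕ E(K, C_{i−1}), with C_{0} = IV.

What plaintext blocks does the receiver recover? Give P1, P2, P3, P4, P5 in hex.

P1 = 0x2, P2 = 0xF, P3 = 0x3, P4 = 0x4, P5 = 0x8

Only C3 changed, to 0x2. In CFB, a change in C_i flips the same bit in P_i and garbles P_{i+1}. Decrypting the received ciphertext:
P1: E(K, 0x2) = 0xC; 0xE ⊕ 0xC = 0x2.
P2: E(K, 0xE) = 0x8; 0x7 ⊕ 0x8 = 0xF.
P3: E(K, 0x7) = 0x1; 0x2 ⊕ 0x1 = 0x3.
P4: E(K, 0x2) = 0xC; 0x8 ⊕ 0xC = 0x4.
P5: E(K, 0x8) = 0x2; 0xA ⊕ 0x2 = 0x8.
Blocks that differ from the original plaintext: P3, P4.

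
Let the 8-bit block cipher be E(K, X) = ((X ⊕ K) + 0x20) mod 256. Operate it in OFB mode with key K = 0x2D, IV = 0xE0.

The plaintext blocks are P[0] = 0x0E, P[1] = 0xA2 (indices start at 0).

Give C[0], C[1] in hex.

OFB encryption: S_i = E(K, S_{i−1}) with S_{−1} = IV; C_i = P_i ⊕ S_i.
C[0]: S = E(K, 0xE0) = 0xED; 0x0E ⊕ 0xED = 0xE3.
C[1]: S = E(K, 0xED) = 0xE0; 0xA2 ⊕ 0xE0 = 0x42.

C[0] = 0xE3, C[1] = 0x42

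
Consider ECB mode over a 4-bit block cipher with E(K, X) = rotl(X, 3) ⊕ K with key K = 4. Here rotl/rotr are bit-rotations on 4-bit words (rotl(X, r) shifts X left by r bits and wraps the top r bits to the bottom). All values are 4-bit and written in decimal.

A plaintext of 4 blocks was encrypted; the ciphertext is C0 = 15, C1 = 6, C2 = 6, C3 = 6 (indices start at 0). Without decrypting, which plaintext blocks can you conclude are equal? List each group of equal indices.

ECB encrypts each block independently with the same key, so equal ciphertext blocks imply equal plaintext blocks.
C1 = C2 = C3 = 6, so P1 = P2 = P3.

P1 = P2 = P3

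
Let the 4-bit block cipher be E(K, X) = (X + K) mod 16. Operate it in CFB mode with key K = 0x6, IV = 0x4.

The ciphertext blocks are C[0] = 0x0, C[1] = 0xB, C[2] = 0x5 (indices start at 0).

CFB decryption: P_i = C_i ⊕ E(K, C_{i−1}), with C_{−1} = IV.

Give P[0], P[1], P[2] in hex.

P[0]: E(K, 0x4) = 0xA; 0x0 ⊕ 0xA = 0xA.
P[1]: E(K, 0x0) = 0x6; 0xB ⊕ 0x6 = 0xD.
P[2]: E(K, 0xB) = 0x1; 0x5 ⊕ 0x1 = 0x4.

P[0] = 0xA, P[1] = 0xD, P[2] = 0x4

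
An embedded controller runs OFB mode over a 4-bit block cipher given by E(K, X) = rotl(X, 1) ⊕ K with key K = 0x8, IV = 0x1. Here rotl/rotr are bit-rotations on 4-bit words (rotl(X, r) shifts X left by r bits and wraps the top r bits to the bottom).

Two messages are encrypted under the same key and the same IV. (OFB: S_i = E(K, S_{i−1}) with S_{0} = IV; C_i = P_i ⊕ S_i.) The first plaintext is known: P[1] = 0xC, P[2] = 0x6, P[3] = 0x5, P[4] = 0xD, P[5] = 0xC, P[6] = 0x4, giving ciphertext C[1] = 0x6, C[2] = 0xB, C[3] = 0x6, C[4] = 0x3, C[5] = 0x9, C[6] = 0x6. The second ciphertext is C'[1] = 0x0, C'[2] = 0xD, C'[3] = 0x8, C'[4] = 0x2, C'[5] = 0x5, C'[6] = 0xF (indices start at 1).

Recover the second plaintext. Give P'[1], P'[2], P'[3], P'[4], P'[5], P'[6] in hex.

P'[1] = 0xA, P'[2] = 0x0, P'[3] = 0xB, P'[4] = 0xC, P'[5] = 0x0, P'[6] = 0xD

In OFB with a reused IV, both messages share the same keystream S_i, so C_i ⊕ C'_i = P_i ⊕ P'_i and thus P'_i = P_i ⊕ C_i ⊕ C'_i.
P'[1]: 0xC ⊕ 0x6 ⊕ 0x0 = 0xA.
P'[2]: 0x6 ⊕ 0xB ⊕ 0xD = 0x0.
P'[3]: 0x5 ⊕ 0x6 ⊕ 0x8 = 0xB.
P'[4]: 0xD ⊕ 0x3 ⊕ 0x2 = 0xC.
P'[5]: 0xC ⊕ 0x9 ⊕ 0x5 = 0x0.
P'[6]: 0x4 ⊕ 0x6 ⊕ 0xF = 0xD.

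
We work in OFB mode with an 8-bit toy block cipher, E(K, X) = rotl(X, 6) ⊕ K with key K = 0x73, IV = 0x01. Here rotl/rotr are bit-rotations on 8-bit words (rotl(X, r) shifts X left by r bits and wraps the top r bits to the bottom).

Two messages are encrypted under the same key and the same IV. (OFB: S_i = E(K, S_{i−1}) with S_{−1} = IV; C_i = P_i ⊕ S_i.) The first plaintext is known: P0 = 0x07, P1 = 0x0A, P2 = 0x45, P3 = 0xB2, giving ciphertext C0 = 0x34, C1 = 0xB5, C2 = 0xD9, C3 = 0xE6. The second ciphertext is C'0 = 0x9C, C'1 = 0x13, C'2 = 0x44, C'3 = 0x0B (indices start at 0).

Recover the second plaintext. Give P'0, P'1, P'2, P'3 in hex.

In OFB with a reused IV, both messages share the same keystream S_i, so C_i ⊕ C'_i = P_i ⊕ P'_i and thus P'_i = P_i ⊕ C_i ⊕ C'_i.
P'0: 0x07 ⊕ 0x34 ⊕ 0x9C = 0xAF.
P'1: 0x0A ⊕ 0xB5 ⊕ 0x13 = 0xAC.
P'2: 0x45 ⊕ 0xD9 ⊕ 0x44 = 0xD8.
P'3: 0xB2 ⊕ 0xE6 ⊕ 0x0B = 0x5F.

P'0 = 0xAF, P'1 = 0xAC, P'2 = 0xD8, P'3 = 0x5F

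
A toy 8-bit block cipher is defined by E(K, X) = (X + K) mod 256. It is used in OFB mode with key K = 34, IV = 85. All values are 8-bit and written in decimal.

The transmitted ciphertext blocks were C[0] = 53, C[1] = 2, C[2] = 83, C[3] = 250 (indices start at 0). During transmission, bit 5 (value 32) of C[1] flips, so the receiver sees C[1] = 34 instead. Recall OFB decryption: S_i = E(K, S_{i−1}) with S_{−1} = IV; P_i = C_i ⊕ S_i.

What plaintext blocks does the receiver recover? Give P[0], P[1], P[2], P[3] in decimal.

Only C[1] changed, to 34. In OFB, a change in C_i flips the same bit in P_i only; the keystream is unaffected. Decrypting the received ciphertext:
P[0]: S = E(K, 85) = 119; 53 ⊕ 119 = 66.
P[1]: S = E(K, 119) = 153; 34 ⊕ 153 = 187.
P[2]: S = E(K, 153) = 187; 83 ⊕ 187 = 232.
P[3]: S = E(K, 187) = 221; 250 ⊕ 221 = 39.
Blocks that differ from the original plaintext: P[1].

P[0] = 66, P[1] = 187, P[2] = 232, P[3] = 39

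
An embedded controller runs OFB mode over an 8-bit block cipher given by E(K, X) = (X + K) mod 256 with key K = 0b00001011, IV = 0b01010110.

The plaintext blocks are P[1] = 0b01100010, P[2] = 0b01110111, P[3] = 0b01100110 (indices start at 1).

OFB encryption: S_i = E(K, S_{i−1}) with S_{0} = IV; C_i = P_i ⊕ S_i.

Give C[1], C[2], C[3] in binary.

C[1]: S = E(K, 0b01010110) = 0b01100001; 0b01100010 ⊕ 0b01100001 = 0b00000011.
C[2]: S = E(K, 0b01100001) = 0b01101100; 0b01110111 ⊕ 0b01101100 = 0b00011011.
C[3]: S = E(K, 0b01101100) = 0b01110111; 0b01100110 ⊕ 0b01110111 = 0b00010001.

C[1] = 0b00000011, C[2] = 0b00011011, C[3] = 0b00010001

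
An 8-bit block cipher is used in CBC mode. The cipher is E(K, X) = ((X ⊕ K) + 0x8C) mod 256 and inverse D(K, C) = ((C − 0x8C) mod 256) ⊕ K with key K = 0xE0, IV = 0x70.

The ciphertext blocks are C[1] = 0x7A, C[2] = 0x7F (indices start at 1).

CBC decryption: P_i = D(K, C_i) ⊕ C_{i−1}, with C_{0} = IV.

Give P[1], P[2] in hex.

P[1]: D(K, 0x7A) = 0x0E; 0x0E ⊕ 0x70 = 0x7E.
P[2]: D(K, 0x7F) = 0x13; 0x13 ⊕ 0x7A = 0x69.

P[1] = 0x7E, P[2] = 0x69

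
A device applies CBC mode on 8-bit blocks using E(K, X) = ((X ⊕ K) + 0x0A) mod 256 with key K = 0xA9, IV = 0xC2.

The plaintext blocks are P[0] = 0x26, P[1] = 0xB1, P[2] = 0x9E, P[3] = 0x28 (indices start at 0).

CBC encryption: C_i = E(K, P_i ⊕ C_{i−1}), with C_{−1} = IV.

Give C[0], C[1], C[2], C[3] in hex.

C[0] = 0x57, C[1] = 0x59, C[2] = 0x78, C[3] = 0x03

C[0]: P[0] ⊕ 0xC2 = 0xE4; E(K, 0xE4) = 0x57.
C[1]: P[1] ⊕ 0x57 = 0xE6; E(K, 0xE6) = 0x59.
C[2]: P[2] ⊕ 0x59 = 0xC7; E(K, 0xC7) = 0x78.
C[3]: P[3] ⊕ 0x78 = 0x50; E(K, 0x50) = 0x03.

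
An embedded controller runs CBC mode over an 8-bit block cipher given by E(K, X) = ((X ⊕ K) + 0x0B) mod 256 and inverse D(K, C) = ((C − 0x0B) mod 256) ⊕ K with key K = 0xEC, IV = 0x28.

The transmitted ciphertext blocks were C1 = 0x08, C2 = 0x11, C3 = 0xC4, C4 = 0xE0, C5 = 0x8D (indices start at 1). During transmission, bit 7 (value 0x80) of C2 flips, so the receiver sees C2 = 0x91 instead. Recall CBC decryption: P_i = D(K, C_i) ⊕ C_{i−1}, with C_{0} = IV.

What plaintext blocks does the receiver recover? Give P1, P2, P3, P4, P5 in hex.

Only C2 changed, to 0x91. In CBC, a change in C_i garbles P_i and flips the same bit in P_{i+1}. Decrypting the received ciphertext:
P1: D(K, 0x08) = 0x11; 0x11 ⊕ 0x28 = 0x39.
P2: D(K, 0x91) = 0x6A; 0x6A ⊕ 0x08 = 0x62.
P3: D(K, 0xC4) = 0x55; 0x55 ⊕ 0x91 = 0xC4.
P4: D(K, 0xE0) = 0x39; 0x39 ⊕ 0xC4 = 0xFD.
P5: D(K, 0x8D) = 0x6E; 0x6E ⊕ 0xE0 = 0x8E.
Blocks that differ from the original plaintext: P2, P3.

P1 = 0x39, P2 = 0x62, P3 = 0xC4, P4 = 0xFD, P5 = 0x8E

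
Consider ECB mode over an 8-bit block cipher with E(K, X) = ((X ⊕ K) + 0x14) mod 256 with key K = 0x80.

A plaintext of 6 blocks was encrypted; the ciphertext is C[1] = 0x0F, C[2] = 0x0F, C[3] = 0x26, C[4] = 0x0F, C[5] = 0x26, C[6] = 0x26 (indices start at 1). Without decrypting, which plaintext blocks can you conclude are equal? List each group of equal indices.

P[1] = P[2] = P[4]; P[3] = P[5] = P[6]

ECB encrypts each block independently with the same key, so equal ciphertext blocks imply equal plaintext blocks.
C[1] = C[2] = C[4] = 0x0F, so P[1] = P[2] = P[4].
C[3] = C[5] = C[6] = 0x26, so P[3] = P[5] = P[6].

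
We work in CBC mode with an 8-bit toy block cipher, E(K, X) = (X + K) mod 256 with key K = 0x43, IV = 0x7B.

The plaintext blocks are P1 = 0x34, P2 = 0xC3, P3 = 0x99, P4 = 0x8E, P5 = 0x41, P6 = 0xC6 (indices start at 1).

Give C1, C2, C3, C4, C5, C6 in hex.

CBC encryption: C_i = E(K, P_i ⊕ C_{i−1}), with C_{0} = IV.
C1: P1 ⊕ 0x7B = 0x4F; E(K, 0x4F) = 0x92.
C2: P2 ⊕ 0x92 = 0x51; E(K, 0x51) = 0x94.
C3: P3 ⊕ 0x94 = 0x0D; E(K, 0x0D) = 0x50.
C4: P4 ⊕ 0x50 = 0xDE; E(K, 0xDE) = 0x21.
C5: P5 ⊕ 0x21 = 0x60; E(K, 0x60) = 0xA3.
C6: P6 ⊕ 0xA3 = 0x65; E(K, 0x65) = 0xA8.

C1 = 0x92, C2 = 0x94, C3 = 0x50, C4 = 0x21, C5 = 0xA3, C6 = 0xA8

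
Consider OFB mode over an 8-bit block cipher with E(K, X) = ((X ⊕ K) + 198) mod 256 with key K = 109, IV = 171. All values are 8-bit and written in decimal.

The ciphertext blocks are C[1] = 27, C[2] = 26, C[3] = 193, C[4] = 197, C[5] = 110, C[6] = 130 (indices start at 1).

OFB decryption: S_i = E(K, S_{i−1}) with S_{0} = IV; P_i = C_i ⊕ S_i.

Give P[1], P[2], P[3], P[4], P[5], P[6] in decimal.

P[1] = 151, P[2] = 189, P[3] = 81, P[4] = 6, P[5] = 26, P[6] = 93

P[1]: S = E(K, 171) = 140; 27 ⊕ 140 = 151.
P[2]: S = E(K, 140) = 167; 26 ⊕ 167 = 189.
P[3]: S = E(K, 167) = 144; 193 ⊕ 144 = 81.
P[4]: S = E(K, 144) = 195; 197 ⊕ 195 = 6.
P[5]: S = E(K, 195) = 116; 110 ⊕ 116 = 26.
P[6]: S = E(K, 116) = 223; 130 ⊕ 223 = 93.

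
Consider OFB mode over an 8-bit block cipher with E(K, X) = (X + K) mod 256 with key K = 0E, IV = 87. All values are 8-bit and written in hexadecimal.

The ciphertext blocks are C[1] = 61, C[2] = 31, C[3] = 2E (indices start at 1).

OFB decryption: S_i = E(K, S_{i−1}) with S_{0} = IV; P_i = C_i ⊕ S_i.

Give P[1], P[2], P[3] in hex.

P[1] = F4, P[2] = 92, P[3] = 9F

P[1]: S = E(K, 87) = 95; 61 ⊕ 95 = F4.
P[2]: S = E(K, 95) = A3; 31 ⊕ A3 = 92.
P[3]: S = E(K, A3) = B1; 2E ⊕ B1 = 9F.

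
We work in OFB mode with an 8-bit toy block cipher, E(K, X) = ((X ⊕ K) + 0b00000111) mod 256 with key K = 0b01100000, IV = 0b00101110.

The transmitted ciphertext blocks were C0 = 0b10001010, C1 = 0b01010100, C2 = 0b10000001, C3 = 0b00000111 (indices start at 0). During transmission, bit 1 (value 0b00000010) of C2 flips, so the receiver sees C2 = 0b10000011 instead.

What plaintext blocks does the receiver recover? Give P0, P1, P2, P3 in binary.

OFB decryption: S_i = E(K, S_{i−1}) with S_{−1} = IV; P_i = C_i ⊕ S_i.
Only C2 changed, to 0b10000011. In OFB, a change in C_i flips the same bit in P_i only; the keystream is unaffected. Decrypting the received ciphertext:
P0: S = E(K, 0b00101110) = 0b01010101; 0b10001010 ⊕ 0b01010101 = 0b11011111.
P1: S = E(K, 0b01010101) = 0b00111100; 0b01010100 ⊕ 0b00111100 = 0b01101000.
P2: S = E(K, 0b00111100) = 0b01100011; 0b10000011 ⊕ 0b01100011 = 0b11100000.
P3: S = E(K, 0b01100011) = 0b00001010; 0b00000111 ⊕ 0b00001010 = 0b00001101.
Blocks that differ from the original plaintext: P2.

P0 = 0b11011111, P1 = 0b01101000, P2 = 0b11100000, P3 = 0b00001101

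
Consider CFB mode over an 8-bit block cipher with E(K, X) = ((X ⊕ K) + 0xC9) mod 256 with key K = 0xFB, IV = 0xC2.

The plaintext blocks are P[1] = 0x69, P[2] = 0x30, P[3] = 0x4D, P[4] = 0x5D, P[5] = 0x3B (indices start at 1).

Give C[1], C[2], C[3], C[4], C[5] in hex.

CFB encryption: C_i = P_i ⊕ E(K, C_{i−1}), with C_{0} = IV.
C[1]: E(K, 0xC2) = 0x02; 0x69 ⊕ 0x02 = 0x6B.
C[2]: E(K, 0x6B) = 0x59; 0x30 ⊕ 0x59 = 0x69.
C[3]: E(K, 0x69) = 0x5B; 0x4D ⊕ 0x5B = 0x16.
C[4]: E(K, 0x16) = 0xB6; 0x5D ⊕ 0xB6 = 0xEB.
C[5]: E(K, 0xEB) = 0xD9; 0x3B ⊕ 0xD9 = 0xE2.

C[1] = 0x6B, C[2] = 0x69, C[3] = 0x16, C[4] = 0xEB, C[5] = 0xE2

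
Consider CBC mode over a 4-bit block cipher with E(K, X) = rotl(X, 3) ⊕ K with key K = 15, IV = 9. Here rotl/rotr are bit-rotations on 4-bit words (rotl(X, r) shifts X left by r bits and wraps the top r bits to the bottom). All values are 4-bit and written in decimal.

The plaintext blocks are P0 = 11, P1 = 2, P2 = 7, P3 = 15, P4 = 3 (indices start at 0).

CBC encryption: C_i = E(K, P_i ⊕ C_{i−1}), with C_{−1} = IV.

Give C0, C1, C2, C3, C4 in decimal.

C0: P0 ⊕ 9 = 2; E(K, 2) = 14.
C1: P1 ⊕ 14 = 12; E(K, 12) = 9.
C2: P2 ⊕ 9 = 14; E(K, 14) = 8.
C3: P3 ⊕ 8 = 7; E(K, 7) = 4.
C4: P4 ⊕ 4 = 7; E(K, 7) = 4.

C0 = 14, C1 = 9, C2 = 8, C3 = 4, C4 = 4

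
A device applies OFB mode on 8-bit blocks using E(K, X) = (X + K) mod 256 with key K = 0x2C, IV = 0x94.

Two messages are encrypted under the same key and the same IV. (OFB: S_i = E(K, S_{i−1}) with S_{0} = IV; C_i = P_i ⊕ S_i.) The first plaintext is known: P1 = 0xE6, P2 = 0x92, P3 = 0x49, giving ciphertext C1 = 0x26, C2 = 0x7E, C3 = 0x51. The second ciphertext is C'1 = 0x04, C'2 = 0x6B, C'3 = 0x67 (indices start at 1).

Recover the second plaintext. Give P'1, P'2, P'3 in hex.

In OFB with a reused IV, both messages share the same keystream S_i, so C_i ⊕ C'_i = P_i ⊕ P'_i and thus P'_i = P_i ⊕ C_i ⊕ C'_i.
P'1: 0xE6 ⊕ 0x26 ⊕ 0x04 = 0xC4.
P'2: 0x92 ⊕ 0x7E ⊕ 0x6B = 0x87.
P'3: 0x49 ⊕ 0x51 ⊕ 0x67 = 0x7F.

P'1 = 0xC4, P'2 = 0x87, P'3 = 0x7F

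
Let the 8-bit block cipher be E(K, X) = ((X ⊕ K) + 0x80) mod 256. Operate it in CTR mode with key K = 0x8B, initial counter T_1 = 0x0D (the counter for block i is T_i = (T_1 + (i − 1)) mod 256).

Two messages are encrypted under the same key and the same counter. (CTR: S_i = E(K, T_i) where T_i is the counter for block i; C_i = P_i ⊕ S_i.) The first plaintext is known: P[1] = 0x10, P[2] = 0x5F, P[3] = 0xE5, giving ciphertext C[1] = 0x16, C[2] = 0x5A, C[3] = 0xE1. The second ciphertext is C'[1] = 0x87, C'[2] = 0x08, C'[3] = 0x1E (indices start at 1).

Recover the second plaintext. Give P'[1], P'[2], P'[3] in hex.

In CTR with a reused counter, both messages share the same keystream S_i, so C_i ⊕ C'_i = P_i ⊕ P'_i and thus P'_i = P_i ⊕ C_i ⊕ C'_i.
P'[1]: 0x10 ⊕ 0x16 ⊕ 0x87 = 0x81.
P'[2]: 0x5F ⊕ 0x5A ⊕ 0x08 = 0x0D.
P'[3]: 0xE5 ⊕ 0xE1 ⊕ 0x1E = 0x1A.

P'[1] = 0x81, P'[2] = 0x0D, P'[3] = 0x1A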